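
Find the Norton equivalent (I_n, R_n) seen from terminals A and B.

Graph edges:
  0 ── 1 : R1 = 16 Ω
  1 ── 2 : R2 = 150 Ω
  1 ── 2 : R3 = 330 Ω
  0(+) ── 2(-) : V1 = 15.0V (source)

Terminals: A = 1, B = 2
Find the Thévenin equivalent first; then I_n = V_th/R_th and R_n = R_th.
Step 1 — V_th is the open-circuit voltage V_A - V_B (nothing connected across the terminals).
Nodal analysis, taking node 2 as the 0 V reference.
Source V1 fixes V_0 = 15 V.
KCL at each unknown node (sum of currents leaving = 0; resistances in Ω):
  Node 1: (V_1 - 15)/16 + (V_1 - 0)/150 + (V_1 - 0)/330 = 0
Collecting terms: 0.0722 × V_1 = 0.9375  =>  V_1 = 12.99 V
V_th = V_1 - V_2 = 12.99 - 0 = 12.99 V
Step 2 — R_th: zero the source — replace V1 by a short circuit (node 2 merges into node 0) — and find the resistance seen between A (node 1) and B (node 0).
Reduce the network between node 1 (A) and node 0 (B) by series/parallel combination:
  Rp1 = R1 ‖ R2 ‖ R3 (parallel, all between nodes 0 and 1) = 1/(1/16 + 1/150 + 1/330) = 13.85 Ω
R_th = 13.85 Ω
I_n = V_th/R_th = 12.99/13.85 = 0.9375 A, and R_n = R_th = 13.85 Ω

Final answer: I_n = 0.9375 A, R_n = 13.85 Ω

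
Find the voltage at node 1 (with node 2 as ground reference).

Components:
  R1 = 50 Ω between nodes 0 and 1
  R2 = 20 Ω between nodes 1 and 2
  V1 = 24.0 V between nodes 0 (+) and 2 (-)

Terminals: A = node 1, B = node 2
Nodal analysis, taking node 2 as the 0 V reference.
Source V1 fixes V_0 = 24 V.
KCL at each unknown node (sum of currents leaving = 0; resistances in Ω):
  Node 1: (V_1 - 24)/50 + (V_1 - 0)/20 = 0
Collecting terms: 0.07 × V_1 = 0.48  =>  V_1 = 6.857 V
The requested potential is V_1 = 6.857 V.

Final answer: V_1 = 6.857 V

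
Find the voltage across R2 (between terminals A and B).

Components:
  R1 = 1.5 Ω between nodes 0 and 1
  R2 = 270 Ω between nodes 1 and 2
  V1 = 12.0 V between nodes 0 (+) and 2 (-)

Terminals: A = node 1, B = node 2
R1 and R2 are in series across V1 (node 0 → node 1 → node 2), and the output A–B is taken across R2, so this is a voltage divider.
Series current: I = V1/(R1 + R2) = 12/(1.5 + 270) = 12/271.5 = 0.0442 A
V_R2 = I × R2 = V1 × R2/(R1 + R2) = 12 × 270/271.5 = 11.93 V

Final answer: 11.93 V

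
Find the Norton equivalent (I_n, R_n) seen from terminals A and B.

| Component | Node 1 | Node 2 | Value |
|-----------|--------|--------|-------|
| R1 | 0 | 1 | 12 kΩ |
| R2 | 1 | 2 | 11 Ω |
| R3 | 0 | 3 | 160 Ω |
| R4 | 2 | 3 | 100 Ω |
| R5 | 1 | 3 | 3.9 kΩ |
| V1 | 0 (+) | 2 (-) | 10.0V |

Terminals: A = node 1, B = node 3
Find the Thévenin equivalent first; then I_n = V_th/R_th and R_n = R_th.
Step 1 — V_th is the open-circuit voltage V_A - V_B (nothing connected across the terminals).
Nodal analysis, taking node 2 as the 0 V reference.
Source V1 fixes V_0 = 10 V.
KCL at each unknown node (sum of currents leaving = 0; resistances in Ω):
  Node 1: (V_1 - 10)/12000 + (V_1 - 0)/11 + (V_1 - V_3)/3900 = 0
  Node 3: (V_3 - 10)/160 + (V_3 - 0)/100 + (V_3 - V_1)/3900 = 0
Collecting terms (coefficients in siemens):
  0.09125·V_1 - 0.0002564·V_3 = 0.0008333
  0.01651·V_3 - 0.0002564·V_1 = 0.0625
Determinant D = (0.09125)(0.01651) - (-0.0002564)(-0.0002564) = 0.001506
V_1 = [(0.0008333)(0.01651) - (-0.0002564)(0.0625)]/D = 0.01977 V
V_3 = [(0.09125)(0.0625) - (0.0008333)(-0.0002564)]/D = 3.787 V
V_th = V_1 - V_3 = 0.01977 - 3.787 = -3.767 V
Step 2 — R_th: zero the source — replace V1 by a short circuit (node 2 merges into node 0) — and find the resistance seen between A (node 1) and B (node 3).
Reduce the network between node 1 (A) and node 3 (B) by series/parallel combination:
  Rp1 = R1 ‖ R2 (parallel, both between nodes 0 and 1) = 1/(1/12000 + 1/11) = 10.99 Ω
  Rp2 = R3 ‖ R4 (parallel, both between nodes 0 and 3) = 1/(1/160 + 1/100) = 61.54 Ω
  Rs1 = Rp1 + Rp2 (series, joined only at node 0) = 10.99 + 61.54 = 72.53 Ω
  Rp3 = R5 ‖ Rs1 (parallel, both between nodes 1 and 3) = 1/(1/3900 + 1/72.53) = 71.2 Ω
R_th = 71.2 Ω
I_n = V_th/R_th = -3.767/71.2 = -0.0529 A, and R_n = R_th = 71.2 Ω

Final answer: I_n = -0.0529 A, R_n = 71.2 Ω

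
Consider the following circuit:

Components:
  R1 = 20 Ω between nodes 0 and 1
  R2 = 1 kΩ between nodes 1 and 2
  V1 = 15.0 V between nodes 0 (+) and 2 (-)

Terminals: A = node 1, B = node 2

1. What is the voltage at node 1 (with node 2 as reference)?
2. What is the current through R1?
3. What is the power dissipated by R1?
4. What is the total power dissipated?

Nodal analysis, taking node 2 as the 0 V reference.
Source V1 fixes V_0 = 15 V.
KCL at each unknown node (sum of currents leaving = 0; resistances in Ω):
  Node 1: (V_1 - 15)/20 + (V_1 - 0)/1000 = 0
Collecting terms: 0.051 × V_1 = 0.75  =>  V_1 = 14.71 V
Part 1:
  Read off the nodal solution: V_1 = 14.71 V
Part 2:
  I_R1 = (V_0 - V_1)/R1 = (15 - 14.71)/20 = 0.01471 A
  Magnitude: I_R1 = 0.01471 A
Part 3:
  I_R1 = (V_0 - V_1)/R1 = (15 - 14.71)/20 = 0.01471 A
  P_R1 = I_R1² × R1 = (0.01471)² × 20 = 0.004325 W
Part 4:
  Power in each resistor, P = (ΔV)²/R:
    P_R1 = (15 - 14.71)²/20 = 0.004325 W
    P_R2 = (14.71 - 0)²/1000 = 0.2163 W
  P_total = P_R1 + P_R2 = 0.2206 W

Final answers:
1. V_1 = 14.71 V
2. I_R1 = 0.01471 A
3. P_R1 = 0.004325 W
4. P_total = 0.2206 W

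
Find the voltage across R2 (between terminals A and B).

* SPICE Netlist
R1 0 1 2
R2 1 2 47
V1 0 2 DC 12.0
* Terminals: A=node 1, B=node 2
R1 and R2 are in series across V1 (node 0 → node 1 → node 2), and the output A–B is taken across R2, so this is a voltage divider.
Series current: I = V1/(R1 + R2) = 12/(2 + 47) = 12/49 = 0.2449 A
V_R2 = I × R2 = V1 × R2/(R1 + R2) = 12 × 47/49 = 11.51 V

Final answer: 11.51 V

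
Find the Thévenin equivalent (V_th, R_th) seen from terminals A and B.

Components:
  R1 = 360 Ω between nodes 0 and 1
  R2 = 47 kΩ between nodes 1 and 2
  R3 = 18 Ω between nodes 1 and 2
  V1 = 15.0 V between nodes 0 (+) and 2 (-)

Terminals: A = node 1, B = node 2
Step 1 — V_th is the open-circuit voltage V_A - V_B (nothing connected across the terminals).
Nodal analysis, taking node 2 as the 0 V reference.
Source V1 fixes V_0 = 15 V.
KCL at each unknown node (sum of currents leaving = 0; resistances in Ω):
  Node 1: (V_1 - 15)/360 + (V_1 - 0)/47000 + (V_1 - 0)/18 = 0
Collecting terms: 0.05835 × V_1 = 0.04167  =>  V_1 = 0.714 V
V_th = V_1 - V_2 = 0.714 - 0 = 0.714 V
Step 2 — R_th: zero the source — replace V1 by a short circuit (node 2 merges into node 0) — and find the resistance seen between A (node 1) and B (node 0).
Reduce the network between node 1 (A) and node 0 (B) by series/parallel combination:
  Rp1 = R1 ‖ R2 ‖ R3 (parallel, all between nodes 0 and 1) = 1/(1/360 + 1/47000 + 1/18) = 17.14 Ω
R_th = 17.14 Ω

Final answer: V_th = 0.714 V, R_th = 17.14 Ω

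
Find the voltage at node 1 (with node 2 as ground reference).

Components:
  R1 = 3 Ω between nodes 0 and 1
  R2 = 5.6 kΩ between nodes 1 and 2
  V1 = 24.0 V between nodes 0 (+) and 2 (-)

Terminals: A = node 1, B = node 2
Nodal analysis, taking node 2 as the 0 V reference.
Source V1 fixes V_0 = 24 V.
KCL at each unknown node (sum of currents leaving = 0; resistances in Ω):
  Node 1: (V_1 - 24)/3 + (V_1 - 0)/5600 = 0
Collecting terms: 0.3335 × V_1 = 8  =>  V_1 = 23.99 V
The requested potential is V_1 = 23.99 V.

Final answer: V_1 = 23.99 V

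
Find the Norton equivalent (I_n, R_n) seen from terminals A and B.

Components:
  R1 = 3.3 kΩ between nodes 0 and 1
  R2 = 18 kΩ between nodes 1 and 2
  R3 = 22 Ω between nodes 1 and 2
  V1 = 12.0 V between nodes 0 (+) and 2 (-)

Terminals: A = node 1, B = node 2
Find the Thévenin equivalent first; then I_n = V_th/R_th and R_n = R_th.
Step 1 — V_th is the open-circuit voltage V_A - V_B (nothing connected across the terminals).
Nodal analysis, taking node 2 as the 0 V reference.
Source V1 fixes V_0 = 12 V.
KCL at each unknown node (sum of currents leaving = 0; resistances in Ω):
  Node 1: (V_1 - 12)/3300 + (V_1 - 0)/18000 + (V_1 - 0)/22 = 0
Collecting terms: 0.04581 × V_1 = 0.003636  =>  V_1 = 0.07937 V
V_th = V_1 - V_2 = 0.07937 - 0 = 0.07937 V
Step 2 — R_th: zero the source — replace V1 by a short circuit (node 2 merges into node 0) — and find the resistance seen between A (node 1) and B (node 0).
Reduce the network between node 1 (A) and node 0 (B) by series/parallel combination:
  Rp1 = R1 ‖ R2 ‖ R3 (parallel, all between nodes 0 and 1) = 1/(1/3300 + 1/18000 + 1/22) = 21.83 Ω
R_th = 21.83 Ω
I_n = V_th/R_th = 0.07937/21.83 = 0.003636 A, and R_n = R_th = 21.83 Ω

Final answer: I_n = 0.003636 A, R_n = 21.83 Ω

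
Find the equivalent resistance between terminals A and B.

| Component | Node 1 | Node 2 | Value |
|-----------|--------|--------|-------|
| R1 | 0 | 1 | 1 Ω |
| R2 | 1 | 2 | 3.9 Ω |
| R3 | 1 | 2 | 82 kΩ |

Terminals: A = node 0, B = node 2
Reduce the network between node 0 (A) and node 2 (B) by series/parallel combination:
  Rp1 = R2 ‖ R3 (parallel, both between nodes 1 and 2) = 1/(1/3.9 + 1/82000) = 3.9 Ω
  Rs1 = R1 + Rp1 (series, joined only at node 1) = 1 + 3.9 = 4.9 Ω
R_eq = 4.9 Ω

Final answer: 4.9 Ω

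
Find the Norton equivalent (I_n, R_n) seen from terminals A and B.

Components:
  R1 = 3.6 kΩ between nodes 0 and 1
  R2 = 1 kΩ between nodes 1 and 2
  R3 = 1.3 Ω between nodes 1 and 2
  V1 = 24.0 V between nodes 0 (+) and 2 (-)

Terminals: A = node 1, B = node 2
Find the Thévenin equivalent first; then I_n = V_th/R_th and R_n = R_th.
Step 1 — V_th is the open-circuit voltage V_A - V_B (nothing connected across the terminals).
Nodal analysis, taking node 2 as the 0 V reference.
Source V1 fixes V_0 = 24 V.
KCL at each unknown node (sum of currents leaving = 0; resistances in Ω):
  Node 1: (V_1 - 24)/3600 + (V_1 - 0)/1000 + (V_1 - 0)/1.3 = 0
Collecting terms: 0.7705 × V_1 = 0.006667  =>  V_1 = 0.008652 V
V_th = V_1 - V_2 = 0.008652 - 0 = 0.008652 V
Step 2 — R_th: zero the source — replace V1 by a short circuit (node 2 merges into node 0) — and find the resistance seen between A (node 1) and B (node 0).
Reduce the network between node 1 (A) and node 0 (B) by series/parallel combination:
  Rp1 = R1 ‖ R2 ‖ R3 (parallel, all between nodes 0 and 1) = 1/(1/3600 + 1/1000 + 1/1.3) = 1.298 Ω
R_th = 1.298 Ω
I_n = V_th/R_th = 0.008652/1.298 = 0.006667 A, and R_n = R_th = 1.298 Ω

Final answer: I_n = 0.006667 A, R_n = 1.298 Ω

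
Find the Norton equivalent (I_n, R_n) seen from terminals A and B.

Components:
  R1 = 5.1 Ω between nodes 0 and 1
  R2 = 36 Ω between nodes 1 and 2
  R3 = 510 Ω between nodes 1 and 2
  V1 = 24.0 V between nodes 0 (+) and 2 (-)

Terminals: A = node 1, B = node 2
Find the Thévenin equivalent first; then I_n = V_th/R_th and R_n = R_th.
Step 1 — V_th is the open-circuit voltage V_A - V_B (nothing connected across the terminals).
Nodal analysis, taking node 2 as the 0 V reference.
Source V1 fixes V_0 = 24 V.
KCL at each unknown node (sum of currents leaving = 0; resistances in Ω):
  Node 1: (V_1 - 24)/5.1 + (V_1 - 0)/36 + (V_1 - 0)/510 = 0
Collecting terms: 0.2258 × V_1 = 4.706  =>  V_1 = 20.84 V
V_th = V_1 - V_2 = 20.84 - 0 = 20.84 V
Step 2 — R_th: zero the source — replace V1 by a short circuit (node 2 merges into node 0) — and find the resistance seen between A (node 1) and B (node 0).
Reduce the network between node 1 (A) and node 0 (B) by series/parallel combination:
  Rp1 = R1 ‖ R2 ‖ R3 (parallel, all between nodes 0 and 1) = 1/(1/5.1 + 1/36 + 1/510) = 4.428 Ω
R_th = 4.428 Ω
I_n = V_th/R_th = 20.84/4.428 = 4.706 A, and R_n = R_th = 4.428 Ω

Final answer: I_n = 4.706 A, R_n = 4.428 Ω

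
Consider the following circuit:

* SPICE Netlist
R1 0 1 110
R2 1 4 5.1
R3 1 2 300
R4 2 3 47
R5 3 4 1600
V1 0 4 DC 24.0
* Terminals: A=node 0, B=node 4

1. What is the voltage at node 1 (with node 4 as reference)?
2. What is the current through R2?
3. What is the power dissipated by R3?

Nodal analysis, taking node 4 as the 0 V reference.
Source V1 fixes V_0 = 24 V.
KCL at each unknown node (sum of currents leaving = 0; resistances in Ω):
  Node 1: (V_1 - 24)/110 + (V_1 - 0)/5.1 + (V_1 - V_2)/300 = 0
  Node 2: (V_2 - V_1)/300 + (V_2 - V_3)/47 = 0
  Node 3: (V_3 - V_2)/47 + (V_3 - 0)/1600 = 0
Collecting terms (coefficients in siemens):
  0.2085·V_1 - 0.003333·V_2 = 0.2182
  0.02461·V_2 - 0.003333·V_1 - 0.02128·V_3 = 0
  0.0219·V_3 - 0.02128·V_2 = 0
Solving these 3 simultaneous equations (Gaussian elimination) gives:
  V_1 = 1.061 V, V_2 = 0.8973 V, V_3 = 0.8717 V
Part 1:
  Read off the nodal solution: V_1 = 1.061 V
Part 2:
  I_R2 = (V_1 - V_4)/R2 = (1.061 - 0)/5.1 = 0.208 A
  Magnitude: I_R2 = 0.208 A
Part 3:
  I_R3 = (V_1 - V_2)/R3 = (1.061 - 0.8973)/300 = 0.0005448 A
  P_R3 = I_R3² × R3 = (0.0005448)² × 300 = 0.00008905 W

Final answers:
1. V_1 = 1.061 V
2. I_R2 = 0.208 A
3. P_R3 = 8.905e-05 W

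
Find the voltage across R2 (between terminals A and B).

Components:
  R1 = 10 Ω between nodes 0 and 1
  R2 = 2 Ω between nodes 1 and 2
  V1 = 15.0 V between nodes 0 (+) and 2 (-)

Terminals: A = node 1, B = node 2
R1 and R2 are in series across V1 (node 0 → node 1 → node 2), and the output A–B is taken across R2, so this is a voltage divider.
Series current: I = V1/(R1 + R2) = 15/(10 + 2) = 15/12 = 1.25 A
V_R2 = I × R2 = V1 × R2/(R1 + R2) = 15 × 2/12 = 2.5 V

Final answer: 2.5 V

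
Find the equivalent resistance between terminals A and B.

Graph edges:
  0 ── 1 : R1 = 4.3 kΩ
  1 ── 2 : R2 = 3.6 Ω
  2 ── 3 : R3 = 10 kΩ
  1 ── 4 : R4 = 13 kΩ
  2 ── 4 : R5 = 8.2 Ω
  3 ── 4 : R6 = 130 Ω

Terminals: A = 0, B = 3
The network is not a plain series/parallel combination. Inject a 1 A test current into terminal A (node 0) and return it from terminal B (node 3); then R_eq = V_A / (1 A).
Nodal analysis, taking node 3 as the 0 V reference.
Current source I_test pushes 1 A into node 0 and draws it out of node 3.
KCL at each unknown node (sum of currents leaving = 0; resistances in Ω):
  Node 0: (V_0 - V_1)/4300 - 1 = 0
  Node 1: (V_1 - V_0)/4300 + (V_1 - V_2)/3.6 + (V_1 - V_4)/13000 = 0
  Node 2: (V_2 - V_1)/3.6 + (V_2 - 0)/10000 + (V_2 - V_4)/8.2 = 0
  Node 4: (V_4 - V_1)/13000 + (V_4 - V_2)/8.2 + (V_4 - 0)/130 = 0
Collecting terms (coefficients in siemens):
  0.0002326·V_0 - 0.0002326·V_1 = 1
  0.2781·V_1 - 0.0002326·V_0 - 0.2778·V_2 - 0.00007692·V_4 = 0
  0.3998·V_2 - 0.2778·V_1 - 0.122·V_4 = 0
  0.1297·V_4 - 0.00007692·V_1 - 0.122·V_2 = 0
Solving these 4 simultaneous equations (Gaussian elimination) gives:
  V_0 = 4440 V, V_1 = 139.9 V, V_2 = 136.3 V, V_4 = 128.2 V
R_eq = V_0 / 1 A = 4440 Ω = 4.44 kΩ

Final answer: 4.44 kΩ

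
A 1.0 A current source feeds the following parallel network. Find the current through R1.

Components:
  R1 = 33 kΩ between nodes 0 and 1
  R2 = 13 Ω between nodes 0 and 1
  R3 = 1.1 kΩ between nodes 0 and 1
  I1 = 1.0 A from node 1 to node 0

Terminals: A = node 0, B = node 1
All resistors sit directly between nodes 0 and 1, so they are in parallel and share one voltage V; the full source current 1 A splits among them.
1/R_par = 1/33000 + 1/13 + 1/1100 = 0.07786 S  =>  R_par = 12.84 Ω
V = I × R_par = 1 × 12.84 = 12.84 V
I_R1 = V/R1 = 12.84/33000 = 0.0003892 A

Final answer: 0.0003892 A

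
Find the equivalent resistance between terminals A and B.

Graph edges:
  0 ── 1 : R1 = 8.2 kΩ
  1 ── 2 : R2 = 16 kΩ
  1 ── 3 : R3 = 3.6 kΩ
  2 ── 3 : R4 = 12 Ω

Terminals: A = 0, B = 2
Reduce the network between node 0 (A) and node 2 (B) by series/parallel combination:
  Rs1 = R3 + R4 (series, joined only at node 3) = 3600 + 12 = 3612 Ω
  Rp1 = R2 ‖ Rs1 (parallel, both between nodes 1 and 2) = 1/(1/16000 + 1/3612) = 2947 Ω
  Rs2 = R1 + Rp1 (series, joined only at node 1) = 8200 + 2947 = 11150 Ω
R_eq = 11.15 kΩ

Final answer: 11.15 kΩ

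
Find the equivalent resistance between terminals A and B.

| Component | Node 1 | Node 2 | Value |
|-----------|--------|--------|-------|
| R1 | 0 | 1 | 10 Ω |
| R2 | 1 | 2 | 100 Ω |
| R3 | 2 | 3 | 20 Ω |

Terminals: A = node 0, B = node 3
Reduce the network between node 0 (A) and node 3 (B) by series/parallel combination:
  Rs1 = R1 + R2 (series, joined only at node 1) = 10 + 100 = 110 Ω
  Rs2 = R3 + Rs1 (series, joined only at node 2) = 20 + 110 = 130 Ω
R_eq = 130 Ω

Final answer: 130 Ω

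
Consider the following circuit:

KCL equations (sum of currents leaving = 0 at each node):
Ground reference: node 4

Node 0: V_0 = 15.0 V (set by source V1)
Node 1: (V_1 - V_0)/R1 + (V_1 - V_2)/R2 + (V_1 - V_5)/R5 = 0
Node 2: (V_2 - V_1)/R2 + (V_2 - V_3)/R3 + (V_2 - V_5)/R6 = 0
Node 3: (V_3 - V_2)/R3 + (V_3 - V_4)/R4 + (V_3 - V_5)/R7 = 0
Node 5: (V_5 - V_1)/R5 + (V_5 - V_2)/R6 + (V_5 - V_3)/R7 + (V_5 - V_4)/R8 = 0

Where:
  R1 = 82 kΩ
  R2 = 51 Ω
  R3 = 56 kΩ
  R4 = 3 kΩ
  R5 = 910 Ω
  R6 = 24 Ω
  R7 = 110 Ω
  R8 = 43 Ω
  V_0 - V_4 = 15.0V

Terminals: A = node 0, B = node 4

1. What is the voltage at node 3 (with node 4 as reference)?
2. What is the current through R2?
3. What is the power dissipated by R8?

Nodal analysis, taking node 4 as the 0 V reference.
Source V1 fixes V_0 = 15 V.
KCL at each unknown node (sum of currents leaving = 0; resistances in Ω):
  Node 1: (V_1 - 15)/82000 + (V_1 - V_2)/51 + (V_1 - V_5)/910 = 0
  Node 2: (V_2 - V_1)/51 + (V_2 - V_3)/56000 + (V_2 - V_5)/24 = 0
  Node 3: (V_3 - V_2)/56000 + (V_3 - 0)/3000 + (V_3 - V_5)/110 = 0
  Node 5: (V_5 - V_1)/910 + (V_5 - V_2)/24 + (V_5 - V_3)/110 + (V_5 - 0)/43 = 0
Collecting terms (coefficients in siemens):
  0.02072·V_1 - 0.01961·V_2 - 0.001099·V_5 = 0.0001829
  0.06129·V_2 - 0.01961·V_1 - 0.00001786·V_3 - 0.04167·V_5 = 0
  0.009442·V_3 - 0.00001786·V_2 - 0.009091·V_5 = 0
  0.07511·V_5 - 0.001099·V_1 - 0.04167·V_2 - 0.009091·V_3 = 0
Solving these 4 simultaneous equations (Gaussian elimination) gives:
  V_1 = 0.0204 V, V_2 = 0.0118 V, V_3 = 0.007482 V, V_5 = 0.007748 V
Part 1:
  Read off the nodal solution: V_3 = 0.007482 V
Part 2:
  I_R2 = (V_1 - V_2)/R2 = (0.0204 - 0.0118)/51 = 0.0001688 A
  Magnitude: I_R2 = 0.0001688 A
Part 3:
  I_R8 = (V_4 - V_5)/R8 = (0 - 0.007748)/43 = -0.0001802 A
  P_R8 = I_R8² × R8 = (-0.0001802)² × 43 = 0.000001396 W

Final answers:
1. V_3 = 0.007482 V
2. I_R2 = 0.0001688 A
3. P_R8 = 1.396e-06 W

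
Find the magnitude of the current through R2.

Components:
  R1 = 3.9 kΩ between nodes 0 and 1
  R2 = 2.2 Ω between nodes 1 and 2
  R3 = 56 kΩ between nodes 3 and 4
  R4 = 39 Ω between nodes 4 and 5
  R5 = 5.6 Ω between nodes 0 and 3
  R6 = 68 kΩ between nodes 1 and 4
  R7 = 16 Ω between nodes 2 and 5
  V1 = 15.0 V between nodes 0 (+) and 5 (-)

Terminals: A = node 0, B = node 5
Nodal analysis, taking node 5 as the 0 V reference.
Source V1 fixes V_0 = 15 V.
KCL at each unknown node (sum of currents leaving = 0; resistances in Ω):
  Node 1: (V_1 - 15)/3900 + (V_1 - V_2)/2.2 + (V_1 - V_4)/68000 = 0
  Node 2: (V_2 - V_1)/2.2 + (V_2 - 0)/16 = 0
  Node 3: (V_3 - V_4)/56000 + (V_3 - 15)/5.6 = 0
  Node 4: (V_4 - V_3)/56000 + (V_4 - 0)/39 + (V_4 - V_1)/68000 = 0
Collecting terms (coefficients in siemens):
  0.4548·V_1 - 0.4545·V_2 - 0.00001471·V_4 = 0.003846
  0.517·V_2 - 0.4545·V_1 = 0
  0.1786·V_3 - 0.00001786·V_4 = 2.679
  0.02567·V_4 - 0.00001471·V_1 - 0.00001786·V_3 = 0
Solving these 4 simultaneous equations (Gaussian elimination) gives:
  V_1 = 0.06966 V, V_2 = 0.06124 V, V_3 = 15 V, V_4 = 0.01047 V
I_R2 = (V_1 - V_2)/R2 = (0.06966 - 0.06124)/2.2 = 0.003827 A
|I_R2| = 0.003827 A

Final answer: |I_R2| = 0.003827 A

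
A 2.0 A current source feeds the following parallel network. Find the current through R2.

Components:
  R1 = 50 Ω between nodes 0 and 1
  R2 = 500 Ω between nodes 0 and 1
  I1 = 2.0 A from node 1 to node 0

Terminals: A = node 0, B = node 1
All resistors sit directly between nodes 0 and 1, so they are in parallel and share one voltage V; the full source current 2 A splits among them.
1/R_par = 1/50 + 1/500 = 0.022 S  =>  R_par = 45.45 Ω
V = I × R_par = 2 × 45.45 = 90.91 V
I_R2 = V/R2 = 90.91/500 = 0.1818 A

Final answer: 0.1818 A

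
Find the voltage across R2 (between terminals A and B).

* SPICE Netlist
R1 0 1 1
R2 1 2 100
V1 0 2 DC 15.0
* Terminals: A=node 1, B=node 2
R1 and R2 are in series across V1 (node 0 → node 1 → node 2), and the output A–B is taken across R2, so this is a voltage divider.
Series current: I = V1/(R1 + R2) = 15/(1 + 100) = 15/101 = 0.1485 A
V_R2 = I × R2 = V1 × R2/(R1 + R2) = 15 × 100/101 = 14.85 V

Final answer: 14.85 V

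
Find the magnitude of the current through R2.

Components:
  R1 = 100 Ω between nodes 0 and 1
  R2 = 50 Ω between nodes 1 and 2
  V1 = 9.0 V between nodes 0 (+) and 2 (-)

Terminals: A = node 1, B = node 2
Nodal analysis, taking node 2 as the 0 V reference.
Source V1 fixes V_0 = 9 V.
KCL at each unknown node (sum of currents leaving = 0; resistances in Ω):
  Node 1: (V_1 - 9)/100 + (V_1 - 0)/50 = 0
Collecting terms: 0.03 × V_1 = 0.09  =>  V_1 = 3 V
I_R2 = (V_1 - V_2)/R2 = (3 - 0)/50 = 0.06 A
|I_R2| = 0.06 A

Final answer: |I_R2| = 0.06 A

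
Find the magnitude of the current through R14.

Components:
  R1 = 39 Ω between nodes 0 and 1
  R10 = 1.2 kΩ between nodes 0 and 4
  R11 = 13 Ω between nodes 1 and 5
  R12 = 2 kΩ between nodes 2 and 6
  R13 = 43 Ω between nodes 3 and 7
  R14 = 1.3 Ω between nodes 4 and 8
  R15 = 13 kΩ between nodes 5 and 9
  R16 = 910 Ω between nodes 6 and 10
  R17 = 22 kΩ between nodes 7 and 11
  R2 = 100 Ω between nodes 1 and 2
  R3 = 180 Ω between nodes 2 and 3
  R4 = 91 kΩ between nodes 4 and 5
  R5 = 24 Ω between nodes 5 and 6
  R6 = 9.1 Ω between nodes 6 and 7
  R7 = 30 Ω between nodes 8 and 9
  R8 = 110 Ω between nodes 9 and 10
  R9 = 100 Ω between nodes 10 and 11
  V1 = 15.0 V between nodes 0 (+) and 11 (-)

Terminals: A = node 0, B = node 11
Nodal analysis, taking node 11 as the 0 V reference.
Source V1 fixes V_0 = 15 V.
KCL at each unknown node (sum of currents leaving = 0; resistances in Ω):
  Node 1: (V_1 - 15)/39 + (V_1 - V_2)/100 + (V_1 - V_5)/13 = 0
  Node 2: (V_2 - V_1)/100 + (V_2 - V_3)/180 + (V_2 - V_6)/2000 = 0
  Node 3: (V_3 - V_2)/180 + (V_3 - V_7)/43 = 0
  Node 4: (V_4 - V_5)/91000 + (V_4 - 15)/1200 + (V_4 - V_8)/1.3 = 0
  Node 5: (V_5 - V_4)/91000 + (V_5 - V_6)/24 + (V_5 - V_1)/13 + (V_5 - V_9)/13000 = 0
  Node 6: (V_6 - V_5)/24 + (V_6 - V_7)/9.1 + (V_6 - V_2)/2000 + (V_6 - V_10)/910 = 0
  Node 7: (V_7 - V_6)/9.1 + (V_7 - V_3)/43 + (V_7 - 0)/22000 = 0
  Node 8: (V_8 - V_9)/30 + (V_8 - V_4)/1.3 = 0
  Node 9: (V_9 - V_8)/30 + (V_9 - V_10)/110 + (V_9 - V_5)/13000 = 0
  Node 10: (V_10 - V_9)/110 + (V_10 - 0)/100 + (V_10 - V_6)/910 = 0
Collecting terms (coefficients in siemens):
  0.1126·V_1 - 0.01·V_2 - 0.07692·V_5 = 0.3846
  0.01606·V_2 - 0.01·V_1 - 0.005556·V_3 - 0.0005·V_6 = 0
  0.02881·V_3 - 0.005556·V_2 - 0.02326·V_7 = 0
  0.7701·V_4 - 0.00001099·V_5 - 0.7692·V_8 = 0.0125
  0.1187·V_5 - 0.07692·V_1 - 0.00001099·V_4 - 0.04167·V_6 - 0.00007692·V_9 = 0
  0.1532·V_6 - 0.0005·V_2 - 0.04167·V_5 - 0.1099·V_7 - 0.001099·V_10 = 0
  0.1332·V_7 - 0.02326·V_3 - 0.1099·V_6 = 0
  0.8026·V_8 - 0.7692·V_4 - 0.03333·V_9 = 0
  0.0425·V_9 - 0.00007692·V_5 - 0.03333·V_8 - 0.009091·V_10 = 0
  0.02019·V_10 - 0.001099·V_6 - 0.009091·V_9 = 0
Solving these 10 simultaneous equations (Gaussian elimination) gives:
  V_1 = 14.44 V, V_2 = 14.29 V, V_3 = 14.05 V, V_4 = 3.748 V
  V_5 = 14.27 V, V_6 = 13.98 V, V_7 = 13.99 V, V_8 = 3.735 V
  V_9 = 3.45 V, V_10 = 2.315 V
I_R14 = (V_4 - V_8)/R14 = (3.748 - 3.735)/1.3 = 0.009493 A
|I_R14| = 0.009493 A

Final answer: |I_R14| = 0.009493 A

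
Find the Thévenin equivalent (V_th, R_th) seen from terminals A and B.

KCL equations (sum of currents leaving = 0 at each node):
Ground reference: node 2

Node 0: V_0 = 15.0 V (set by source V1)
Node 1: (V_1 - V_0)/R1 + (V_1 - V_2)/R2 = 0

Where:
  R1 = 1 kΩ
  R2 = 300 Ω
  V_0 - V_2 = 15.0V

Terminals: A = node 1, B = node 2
Step 1 — V_th is the open-circuit voltage V_A - V_B (nothing connected across the terminals).
Nodal analysis, taking node 2 as the 0 V reference.
Source V1 fixes V_0 = 15 V.
KCL at each unknown node (sum of currents leaving = 0; resistances in Ω):
  Node 1: (V_1 - 15)/1000 + (V_1 - 0)/300 = 0
Collecting terms: 0.004333 × V_1 = 0.015  =>  V_1 = 3.462 V
V_th = V_1 - V_2 = 3.462 - 0 = 3.462 V
Step 2 — R_th: zero the source — replace V1 by a short circuit (node 2 merges into node 0) — and find the resistance seen between A (node 1) and B (node 0).
Reduce the network between node 1 (A) and node 0 (B) by series/parallel combination:
  Rp1 = R1 ‖ R2 (parallel, both between nodes 0 and 1) = 1/(1/1000 + 1/300) = 230.8 Ω
R_th = 230.8 Ω

Final answer: V_th = 3.462 V, R_th = 230.8 Ω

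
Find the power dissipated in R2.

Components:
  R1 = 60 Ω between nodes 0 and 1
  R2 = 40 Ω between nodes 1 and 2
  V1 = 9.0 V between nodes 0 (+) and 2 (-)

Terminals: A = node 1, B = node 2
Nodal analysis, taking node 2 as the 0 V reference.
Source V1 fixes V_0 = 9 V.
KCL at each unknown node (sum of currents leaving = 0; resistances in Ω):
  Node 1: (V_1 - 9)/60 + (V_1 - 0)/40 = 0
Collecting terms: 0.04167 × V_1 = 0.15  =>  V_1 = 3.6 V
I_R2 = (V_1 - V_2)/R2 = (3.6 - 0)/40 = 0.09 A
P_R2 = I_R2² × R2 = (0.09)² × 40 = 0.324 W

Final answer: 0.324 W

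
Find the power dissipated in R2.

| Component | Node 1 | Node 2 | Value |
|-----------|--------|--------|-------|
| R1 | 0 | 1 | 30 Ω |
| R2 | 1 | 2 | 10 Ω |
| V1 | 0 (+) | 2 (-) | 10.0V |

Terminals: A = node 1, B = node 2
Nodal analysis, taking node 2 as the 0 V reference.
Source V1 fixes V_0 = 10 V.
KCL at each unknown node (sum of currents leaving = 0; resistances in Ω):
  Node 1: (V_1 - 10)/30 + (V_1 - 0)/10 = 0
Collecting terms: 0.1333 × V_1 = 0.3333  =>  V_1 = 2.5 V
I_R2 = (V_1 - V_2)/R2 = (2.5 - 0)/10 = 0.25 A
P_R2 = I_R2² × R2 = (0.25)² × 10 = 0.625 W

Final answer: 0.625 W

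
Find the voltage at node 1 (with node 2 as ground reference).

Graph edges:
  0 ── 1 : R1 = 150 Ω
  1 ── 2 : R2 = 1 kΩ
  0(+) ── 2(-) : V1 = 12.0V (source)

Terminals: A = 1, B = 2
Nodal analysis, taking node 2 as the 0 V reference.
Source V1 fixes V_0 = 12 V.
KCL at each unknown node (sum of currents leaving = 0; resistances in Ω):
  Node 1: (V_1 - 12)/150 + (V_1 - 0)/1000 = 0
Collecting terms: 0.007667 × V_1 = 0.08  =>  V_1 = 10.43 V
The requested potential is V_1 = 10.43 V.

Final answer: V_1 = 10.43 V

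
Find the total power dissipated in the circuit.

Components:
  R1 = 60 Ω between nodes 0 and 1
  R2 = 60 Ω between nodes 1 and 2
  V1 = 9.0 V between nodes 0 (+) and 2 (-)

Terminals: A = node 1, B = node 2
Nodal analysis, taking node 2 as the 0 V reference.
Source V1 fixes V_0 = 9 V.
KCL at each unknown node (sum of currents leaving = 0; resistances in Ω):
  Node 1: (V_1 - 9)/60 + (V_1 - 0)/60 = 0
Collecting terms: 0.03333 × V_1 = 0.15  =>  V_1 = 4.5 V
Power in each resistor, P = (ΔV)²/R:
  P_R1 = (9 - 4.5)²/60 = 0.3375 W
  P_R2 = (4.5 - 0)²/60 = 0.3375 W
P_total = P_R1 + P_R2 = 0.675 W

Final answer: 0.675 W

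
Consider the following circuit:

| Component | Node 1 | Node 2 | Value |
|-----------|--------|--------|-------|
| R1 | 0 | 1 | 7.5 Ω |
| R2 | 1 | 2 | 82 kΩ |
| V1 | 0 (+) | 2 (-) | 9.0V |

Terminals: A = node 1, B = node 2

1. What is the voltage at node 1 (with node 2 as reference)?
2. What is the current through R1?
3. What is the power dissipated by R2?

Nodal analysis, taking node 2 as the 0 V reference.
Source V1 fixes V_0 = 9 V.
KCL at each unknown node (sum of currents leaving = 0; resistances in Ω):
  Node 1: (V_1 - 9)/7.5 + (V_1 - 0)/82000 = 0
Collecting terms: 0.1333 × V_1 = 1.2  =>  V_1 = 8.999 V
Part 1:
  Read off the nodal solution: V_1 = 8.999 V
Part 2:
  I_R1 = (V_0 - V_1)/R1 = (9 - 8.999)/7.5 = 0.0001097 A
  Magnitude: I_R1 = 0.0001097 A
Part 3:
  I_R2 = (V_1 - V_2)/R2 = (8.999 - 0)/82000 = 0.0001097 A
  P_R2 = I_R2² × R2 = (0.0001097)² × 82000 = 0.0009876 W

Final answers:
1. V_1 = 8.999 V
2. I_R1 = 0.0001097 A
3. P_R2 = 0.0009876 W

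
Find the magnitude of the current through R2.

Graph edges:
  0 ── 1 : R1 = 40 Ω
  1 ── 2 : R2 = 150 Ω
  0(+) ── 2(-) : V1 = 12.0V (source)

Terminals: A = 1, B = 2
Nodal analysis, taking node 2 as the 0 V reference.
Source V1 fixes V_0 = 12 V.
KCL at each unknown node (sum of currents leaving = 0; resistances in Ω):
  Node 1: (V_1 - 12)/40 + (V_1 - 0)/150 = 0
Collecting terms: 0.03167 × V_1 = 0.3  =>  V_1 = 9.474 V
I_R2 = (V_1 - V_2)/R2 = (9.474 - 0)/150 = 0.06316 A
|I_R2| = 0.06316 A

Final answer: |I_R2| = 0.06316 A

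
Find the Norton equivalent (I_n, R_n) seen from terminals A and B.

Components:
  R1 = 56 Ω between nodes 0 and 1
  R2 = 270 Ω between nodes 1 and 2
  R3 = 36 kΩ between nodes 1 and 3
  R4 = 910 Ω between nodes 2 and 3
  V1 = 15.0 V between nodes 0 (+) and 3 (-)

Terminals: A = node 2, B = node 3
Find the Thévenin equivalent first; then I_n = V_th/R_th and R_n = R_th.
Step 1 — V_th is the open-circuit voltage V_A - V_B (nothing connected across the terminals).
Nodal analysis, taking node 3 as the 0 V reference.
Source V1 fixes V_0 = 15 V.
KCL at each unknown node (sum of currents leaving = 0; resistances in Ω):
  Node 1: (V_1 - 15)/56 + (V_1 - V_2)/270 + (V_1 - 0)/36000 = 0
  Node 2: (V_2 - V_1)/270 + (V_2 - 0)/910 = 0
Collecting terms (coefficients in siemens):
  0.02159·V_1 - 0.003704·V_2 = 0.2679
  0.004803·V_2 - 0.003704·V_1 = 0
Determinant D = (0.02159)(0.004803) - (-0.003704)(-0.003704) = 0.00008996
V_1 = [(0.2679)(0.004803) - (-0.003704)(0)]/D = 14.3 V
V_2 = [(0.02159)(0) - (0.2679)(-0.003704)]/D = 11.03 V
V_th = V_2 - V_3 = 11.03 - 0 = 11.03 V
Step 2 — R_th: zero the source — replace V1 by a short circuit (node 3 merges into node 0) — and find the resistance seen between A (node 2) and B (node 0).
Reduce the network between node 2 (A) and node 0 (B) by series/parallel combination:
  Rp1 = R1 ‖ R3 (parallel, both between nodes 0 and 1) = 1/(1/56 + 1/36000) = 55.91 Ω
  Rs1 = R2 + Rp1 (series, joined only at node 1) = 270 + 55.91 = 325.9 Ω
  Rp2 = R4 ‖ Rs1 (parallel, both between nodes 0 and 2) = 1/(1/910 + 1/325.9) = 240 Ω
R_th = 240 Ω
I_n = V_th/R_th = 11.03/240 = 0.04595 A, and R_n = R_th = 240 Ω

Final answer: I_n = 0.04595 A, R_n = 240 Ω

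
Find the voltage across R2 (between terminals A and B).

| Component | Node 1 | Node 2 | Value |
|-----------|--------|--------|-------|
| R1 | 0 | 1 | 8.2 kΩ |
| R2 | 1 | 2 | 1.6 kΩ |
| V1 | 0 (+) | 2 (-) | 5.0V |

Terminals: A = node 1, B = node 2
R1 and R2 are in series across V1 (node 0 → node 1 → node 2), and the output A–B is taken across R2, so this is a voltage divider.
Series current: I = V1/(R1 + R2) = 5/(8200 + 1600) = 5/9800 = 0.0005102 A
V_R2 = I × R2 = V1 × R2/(R1 + R2) = 5 × 1600/9800 = 0.8163 V

Final answer: 0.8163 V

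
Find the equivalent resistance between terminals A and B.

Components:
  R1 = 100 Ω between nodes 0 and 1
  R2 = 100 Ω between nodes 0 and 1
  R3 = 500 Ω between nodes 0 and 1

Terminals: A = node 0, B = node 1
Reduce the network between node 0 (A) and node 1 (B) by series/parallel combination:
  Rp1 = R1 ‖ R2 ‖ R3 (parallel, all between nodes 0 and 1) = 1/(1/100 + 1/100 + 1/500) = 45.45 Ω
R_eq = 45.45 Ω

Final answer: 45.45 Ω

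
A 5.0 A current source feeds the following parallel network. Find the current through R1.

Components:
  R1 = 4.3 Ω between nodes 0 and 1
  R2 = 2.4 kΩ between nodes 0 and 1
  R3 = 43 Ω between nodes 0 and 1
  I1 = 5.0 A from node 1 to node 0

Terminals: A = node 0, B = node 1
All resistors sit directly between nodes 0 and 1, so they are in parallel and share one voltage V; the full source current 5 A splits among them.
1/R_par = 1/4.3 + 1/2400 + 1/43 = 0.2562 S  =>  R_par = 3.903 Ω
V = I × R_par = 5 × 3.903 = 19.51 V
I_R1 = V/R1 = 19.51/4.3 = 4.538 A

Final answer: 4.538 A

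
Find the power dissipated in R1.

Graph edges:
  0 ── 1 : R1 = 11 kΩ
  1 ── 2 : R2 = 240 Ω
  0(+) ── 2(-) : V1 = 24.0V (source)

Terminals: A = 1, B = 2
Nodal analysis, taking node 2 as the 0 V reference.
Source V1 fixes V_0 = 24 V.
KCL at each unknown node (sum of currents leaving = 0; resistances in Ω):
  Node 1: (V_1 - 24)/11000 + (V_1 - 0)/240 = 0
Collecting terms: 0.004258 × V_1 = 0.002182  =>  V_1 = 0.5125 V
I_R1 = (V_0 - V_1)/R1 = (24 - 0.5125)/11000 = 0.002135 A
P_R1 = I_R1² × R1 = (0.002135)² × 11000 = 0.05015 W

Final answer: 0.05015 W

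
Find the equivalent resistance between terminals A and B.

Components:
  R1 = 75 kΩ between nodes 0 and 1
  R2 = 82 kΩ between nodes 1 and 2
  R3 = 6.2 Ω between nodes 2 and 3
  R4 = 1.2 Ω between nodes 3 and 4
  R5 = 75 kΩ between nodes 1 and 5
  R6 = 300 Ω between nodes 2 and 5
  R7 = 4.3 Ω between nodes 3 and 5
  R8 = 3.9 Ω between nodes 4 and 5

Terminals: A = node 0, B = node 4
The network is not a plain series/parallel combination. Inject a 1 A test current into terminal A (node 0) and return it from terminal B (node 4); then R_eq = V_A / (1 A).
Nodal analysis, taking node 4 as the 0 V reference.
Current source I_test pushes 1 A into node 0 and draws it out of node 4.
KCL at each unknown node (sum of currents leaving = 0; resistances in Ω):
  Node 0: (V_0 - V_1)/75000 - 1 = 0
  Node 1: (V_1 - V_0)/75000 + (V_1 - V_2)/82000 + (V_1 - V_5)/75000 = 0
  Node 2: (V_2 - V_1)/82000 + (V_2 - V_3)/6.2 + (V_2 - V_5)/300 = 0
  Node 3: (V_3 - V_2)/6.2 + (V_3 - 0)/1.2 + (V_3 - V_5)/4.3 = 0
  Node 5: (V_5 - V_1)/75000 + (V_5 - V_2)/300 + (V_5 - V_3)/4.3 + (V_5 - 0)/3.9 = 0
Collecting terms (coefficients in siemens):
  0.00001333·V_0 - 0.00001333·V_1 = 1
  0.00003886·V_1 - 0.00001333·V_0 - 0.0000122·V_2 - 0.00001333·V_5 = 0
  0.1646·V_2 - 0.0000122·V_1 - 0.1613·V_3 - 0.003333·V_5 = 0
  1.227·V_3 - 0.1613·V_2 - 0.2326·V_5 = 0
  0.4923·V_5 - 0.00001333·V_1 - 0.003333·V_2 - 0.2326·V_3 = 0
Solving these 5 simultaneous equations (Gaussian elimination) gives:
  V_0 = 114200 V, V_1 = 39170 V, V_2 = 3.672 V, V_3 = 0.756 V
  V_5 = 1.443 V
R_eq = V_0 / 1 A = 114200 Ω = 114.2 kΩ

Final answer: 114.2 kΩ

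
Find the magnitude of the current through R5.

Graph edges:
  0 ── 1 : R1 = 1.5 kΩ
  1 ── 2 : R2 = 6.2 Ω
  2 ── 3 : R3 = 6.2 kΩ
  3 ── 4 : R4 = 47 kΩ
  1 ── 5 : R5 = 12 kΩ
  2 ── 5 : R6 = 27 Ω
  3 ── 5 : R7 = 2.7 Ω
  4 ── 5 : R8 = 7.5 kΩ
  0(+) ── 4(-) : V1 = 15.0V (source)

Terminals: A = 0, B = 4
Nodal analysis, taking node 4 as the 0 V reference.
Source V1 fixes V_0 = 15 V.
KCL at each unknown node (sum of currents leaving = 0; resistances in Ω):
  Node 1: (V_1 - 15)/1500 + (V_1 - V_2)/6.2 + (V_1 - V_5)/12000 = 0
  Node 2: (V_2 - V_1)/6.2 + (V_2 - V_3)/6200 + (V_2 - V_5)/27 = 0
  Node 3: (V_3 - V_2)/6200 + (V_3 - 0)/47000 + (V_3 - V_5)/2.7 = 0
  Node 5: (V_5 - V_1)/12000 + (V_5 - V_2)/27 + (V_5 - V_3)/2.7 + (V_5 - 0)/7500 = 0
Collecting terms (coefficients in siemens):
  0.162·V_1 - 0.1613·V_2 - 0.00008333·V_5 = 0.01
  0.1985·V_2 - 0.1613·V_1 - 0.0001613·V_3 - 0.03704·V_5 = 0
  0.3706·V_3 - 0.0001613·V_2 - 0.3704·V_5 = 0
  0.4076·V_5 - 0.00008333·V_1 - 0.03704·V_2 - 0.3704·V_3 = 0
Solving these 4 simultaneous equations (Gaussian elimination) gives:
  V_1 = 12.19 V, V_2 = 12.18 V, V_3 = 12.13 V, V_5 = 12.13 V
I_R5 = (V_1 - V_5)/R5 = (12.19 - 12.13)/12000 = 0.000005154 A
|I_R5| = 0.000005154 A

Final answer: |I_R5| = 5.154e-06 A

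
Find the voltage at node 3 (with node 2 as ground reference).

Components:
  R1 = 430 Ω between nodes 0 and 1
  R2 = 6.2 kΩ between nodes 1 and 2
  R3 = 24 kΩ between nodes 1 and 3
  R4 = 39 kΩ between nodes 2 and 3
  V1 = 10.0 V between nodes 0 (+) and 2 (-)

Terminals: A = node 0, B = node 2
Nodal analysis, taking node 2 as the 0 V reference.
Source V1 fixes V_0 = 10 V.
KCL at each unknown node (sum of currents leaving = 0; resistances in Ω):
  Node 1: (V_1 - 10)/430 + (V_1 - 0)/6200 + (V_1 - V_3)/24000 = 0
  Node 3: (V_3 - V_1)/24000 + (V_3 - 0)/39000 = 0
Collecting terms (coefficients in siemens):
  0.002529·V_1 - 0.00004167·V_3 = 0.02326
  0.00006731·V_3 - 0.00004167·V_1 = 0
Determinant D = (0.002529)(0.00006731) - (-0.00004167)(-0.00004167) = 0.0000001685
V_1 = [(0.02326)(0.00006731) - (-0.00004167)(0)]/D = 9.292 V
V_3 = [(0.002529)(0) - (0.02326)(-0.00004167)]/D = 5.752 V
The requested potential is V_3 = 5.752 V.

Final answer: V_3 = 5.752 V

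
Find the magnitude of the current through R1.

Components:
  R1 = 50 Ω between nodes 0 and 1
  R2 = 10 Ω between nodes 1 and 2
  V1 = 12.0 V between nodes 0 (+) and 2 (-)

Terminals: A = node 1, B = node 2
Nodal analysis, taking node 2 as the 0 V reference.
Source V1 fixes V_0 = 12 V.
KCL at each unknown node (sum of currents leaving = 0; resistances in Ω):
  Node 1: (V_1 - 12)/50 + (V_1 - 0)/10 = 0
Collecting terms: 0.12 × V_1 = 0.24  =>  V_1 = 2 V
I_R1 = (V_0 - V_1)/R1 = (12 - 2)/50 = 0.2 A
|I_R1| = 0.2 A

Final answer: |I_R1| = 0.2 A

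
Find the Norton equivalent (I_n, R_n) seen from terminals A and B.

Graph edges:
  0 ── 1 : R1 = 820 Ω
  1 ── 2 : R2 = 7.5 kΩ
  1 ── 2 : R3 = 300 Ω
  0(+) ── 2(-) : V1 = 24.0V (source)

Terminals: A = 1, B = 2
Find the Thévenin equivalent first; then I_n = V_th/R_th and R_n = R_th.
Step 1 — V_th is the open-circuit voltage V_A - V_B (nothing connected across the terminals).
Nodal analysis, taking node 2 as the 0 V reference.
Source V1 fixes V_0 = 24 V.
KCL at each unknown node (sum of currents leaving = 0; resistances in Ω):
  Node 1: (V_1 - 24)/820 + (V_1 - 0)/7500 + (V_1 - 0)/300 = 0
Collecting terms: 0.004686 × V_1 = 0.02927  =>  V_1 = 6.246 V
V_th = V_1 - V_2 = 6.246 - 0 = 6.246 V
Step 2 — R_th: zero the source — replace V1 by a short circuit (node 2 merges into node 0) — and find the resistance seen between A (node 1) and B (node 0).
Reduce the network between node 1 (A) and node 0 (B) by series/parallel combination:
  Rp1 = R1 ‖ R2 ‖ R3 (parallel, all between nodes 0 and 1) = 1/(1/820 + 1/7500 + 1/300) = 213.4 Ω
R_th = 213.4 Ω
I_n = V_th/R_th = 6.246/213.4 = 0.02927 A, and R_n = R_th = 213.4 Ω

Final answer: I_n = 0.02927 A, R_n = 213.4 Ω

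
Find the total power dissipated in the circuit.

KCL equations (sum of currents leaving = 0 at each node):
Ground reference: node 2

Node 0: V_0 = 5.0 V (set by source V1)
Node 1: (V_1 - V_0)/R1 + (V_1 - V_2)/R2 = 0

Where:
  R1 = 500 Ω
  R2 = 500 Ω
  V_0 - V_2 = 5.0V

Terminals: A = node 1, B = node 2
Nodal analysis, taking node 2 as the 0 V reference.
Source V1 fixes V_0 = 5 V.
KCL at each unknown node (sum of currents leaving = 0; resistances in Ω):
  Node 1: (V_1 - 5)/500 + (V_1 - 0)/500 = 0
Collecting terms: 0.004 × V_1 = 0.01  =>  V_1 = 2.5 V
Power in each resistor, P = (ΔV)²/R:
  P_R1 = (5 - 2.5)²/500 = 0.0125 W
  P_R2 = (2.5 - 0)²/500 = 0.0125 W
P_total = P_R1 + P_R2 = 0.025 W

Final answer: 0.025 W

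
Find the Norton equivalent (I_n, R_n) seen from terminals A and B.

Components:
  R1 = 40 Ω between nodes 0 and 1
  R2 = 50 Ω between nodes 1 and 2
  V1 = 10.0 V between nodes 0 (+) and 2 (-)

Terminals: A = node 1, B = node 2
Find the Thévenin equivalent first; then I_n = V_th/R_th and R_n = R_th.
Step 1 — V_th is the open-circuit voltage V_A - V_B (nothing connected across the terminals).
Nodal analysis, taking node 2 as the 0 V reference.
Source V1 fixes V_0 = 10 V.
KCL at each unknown node (sum of currents leaving = 0; resistances in Ω):
  Node 1: (V_1 - 10)/40 + (V_1 - 0)/50 = 0
Collecting terms: 0.045 × V_1 = 0.25  =>  V_1 = 5.556 V
V_th = V_1 - V_2 = 5.556 - 0 = 5.556 V
Step 2 — R_th: zero the source — replace V1 by a short circuit (node 2 merges into node 0) — and find the resistance seen between A (node 1) and B (node 0).
Reduce the network between node 1 (A) and node 0 (B) by series/parallel combination:
  Rp1 = R1 ‖ R2 (parallel, both between nodes 0 and 1) = 1/(1/40 + 1/50) = 22.22 Ω
R_th = 22.22 Ω
I_n = V_th/R_th = 5.556/22.22 = 0.25 A, and R_n = R_th = 22.22 Ω

Final answer: I_n = 0.25 A, R_n = 22.22 Ω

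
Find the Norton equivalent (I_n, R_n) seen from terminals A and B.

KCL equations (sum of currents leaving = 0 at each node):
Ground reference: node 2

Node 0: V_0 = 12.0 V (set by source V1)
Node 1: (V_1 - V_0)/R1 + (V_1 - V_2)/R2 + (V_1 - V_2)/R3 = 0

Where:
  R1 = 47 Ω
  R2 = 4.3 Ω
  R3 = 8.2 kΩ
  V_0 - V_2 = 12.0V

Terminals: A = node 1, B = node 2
Find the Thévenin equivalent first; then I_n = V_th/R_th and R_n = R_th.
Step 1 — V_th is the open-circuit voltage V_A - V_B (nothing connected across the terminals).
Nodal analysis, taking node 2 as the 0 V reference.
Source V1 fixes V_0 = 12 V.
KCL at each unknown node (sum of currents leaving = 0; resistances in Ω):
  Node 1: (V_1 - 12)/47 + (V_1 - 0)/4.3 + (V_1 - 0)/8200 = 0
Collecting terms: 0.254 × V_1 = 0.2553  =>  V_1 = 1.005 V
V_th = V_1 - V_2 = 1.005 - 0 = 1.005 V
Step 2 — R_th: zero the source — replace V1 by a short circuit (node 2 merges into node 0) — and find the resistance seen between A (node 1) and B (node 0).
Reduce the network between node 1 (A) and node 0 (B) by series/parallel combination:
  Rp1 = R1 ‖ R2 ‖ R3 (parallel, all between nodes 0 and 1) = 1/(1/47 + 1/4.3 + 1/8200) = 3.938 Ω
R_th = 3.938 Ω
I_n = V_th/R_th = 1.005/3.938 = 0.2553 A, and R_n = R_th = 3.938 Ω

Final answer: I_n = 0.2553 A, R_n = 3.938 Ω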